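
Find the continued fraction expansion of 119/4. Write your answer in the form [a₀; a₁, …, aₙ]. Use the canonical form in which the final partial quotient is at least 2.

119 ÷ 4 → quotient 29, remainder 3
4 ÷ 3 → quotient 1, remainder 1
3 ÷ 1 → quotient 3, remainder 0

[29; 1, 3]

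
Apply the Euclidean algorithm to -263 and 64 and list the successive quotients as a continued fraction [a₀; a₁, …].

-263 ÷ 64 → quotient -5, remainder 57
64 ÷ 57 → quotient 1, remainder 7
57 ÷ 7 → quotient 8, remainder 1
7 ÷ 1 → quotient 7, remainder 0

[-5; 1, 8, 7]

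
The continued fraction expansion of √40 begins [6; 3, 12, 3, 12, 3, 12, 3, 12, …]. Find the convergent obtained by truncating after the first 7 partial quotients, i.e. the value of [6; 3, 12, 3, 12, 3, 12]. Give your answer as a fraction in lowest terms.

Start with 12.
3 + 1/(12/1) = 3 + 1/12 = 37/12
12 + 1/(37/12) = 12 + 12/37 = 456/37
3 + 1/(456/37) = 3 + 37/456 = 1405/456
12 + 1/(1405/456) = 12 + 456/1405 = 17316/1405
3 + 1/(17316/1405) = 3 + 1405/17316 = 53353/17316
6 + 1/(53353/17316) = 6 + 17316/53353 = 337434/53353

337434/53353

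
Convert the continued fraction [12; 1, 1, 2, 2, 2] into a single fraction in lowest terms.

Compute successive convergents:
a_0 = 12: 12/1
a_1 = 1: 13/1
a_2 = 1: 25/2
a_3 = 2: 63/5
a_4 = 2: 151/12
a_5 = 2: 365/29

365/29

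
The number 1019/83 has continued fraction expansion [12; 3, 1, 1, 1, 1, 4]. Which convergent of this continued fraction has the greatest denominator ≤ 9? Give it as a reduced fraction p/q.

86/7

a_0 = 12: 12/1  (≤ bound)
a_1 = 3: 37/3  (≤ bound)
a_2 = 1: 49/4  (≤ bound)
a_3 = 1: 86/7  (≤ bound)
a_4 = 1: 135/11  (> 9, stop)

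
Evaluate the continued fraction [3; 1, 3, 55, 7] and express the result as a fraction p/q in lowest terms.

5818/1551

a_0 = 3: 3/1
a_1 = 1: 4/1
a_2 = 3: 15/4
a_3 = 55: 829/221
a_4 = 7: 5818/1551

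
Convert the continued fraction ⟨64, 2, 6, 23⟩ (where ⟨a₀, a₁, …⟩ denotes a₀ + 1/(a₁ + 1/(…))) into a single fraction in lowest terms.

Use the convergent recurrence hₖ = aₖ·hₖ₋₁ + hₖ₋₂ (and likewise for the denominators kₖ):
a_0 = 64: 64/1
a_1 = 2: 129/2
a_2 = 6: 838/13
a_3 = 23: 19403/301

19403/301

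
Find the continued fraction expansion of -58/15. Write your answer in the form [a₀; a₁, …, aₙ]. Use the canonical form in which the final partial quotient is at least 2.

-58 ÷ 15 → quotient -4, remainder 2
15 ÷ 2 → quotient 7, remainder 1
2 ÷ 1 → quotient 2, remainder 0

[-4; 7, 2]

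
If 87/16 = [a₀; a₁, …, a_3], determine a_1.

87 ÷ 16 → quotient 5, remainder 7
16 ÷ 7 → quotient 2, remainder 2

2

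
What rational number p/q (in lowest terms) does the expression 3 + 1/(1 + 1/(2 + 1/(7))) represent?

a_0 = 3: 3/1
a_1 = 1: 4/1
a_2 = 2: 11/3
a_3 = 7: 81/22

81/22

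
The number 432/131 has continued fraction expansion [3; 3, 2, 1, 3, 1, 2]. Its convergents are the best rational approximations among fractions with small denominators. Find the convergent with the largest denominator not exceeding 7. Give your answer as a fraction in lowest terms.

a_0 = 3: 3/1  (≤ bound)
a_1 = 3: 10/3  (≤ bound)
a_2 = 2: 23/7  (≤ bound)
a_3 = 1: 33/10  (> 7, stop)

23/7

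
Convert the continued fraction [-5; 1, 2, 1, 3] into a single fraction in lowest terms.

Use the convergent recurrence hₖ = aₖ·hₖ₋₁ + hₖ₋₂ (and likewise for the denominators kₖ):
a_0 = -5: -5/1
a_1 = 1: -4/1
a_2 = 2: -13/3
a_3 = 1: -17/4
a_4 = 3: -64/15

-64/15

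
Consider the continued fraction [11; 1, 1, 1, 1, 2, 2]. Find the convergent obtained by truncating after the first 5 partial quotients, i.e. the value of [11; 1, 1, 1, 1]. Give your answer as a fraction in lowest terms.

58/5

Start with 1.
1 + 1/(1/1) = 1 + 1/1 = 2/1
1 + 1/(2/1) = 1 + 1/2 = 3/2
1 + 1/(3/2) = 1 + 2/3 = 5/3
11 + 1/(5/3) = 11 + 3/5 = 58/5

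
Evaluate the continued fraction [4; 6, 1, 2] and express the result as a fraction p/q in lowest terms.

83/20

Start with 2.
1 + 1/(2/1) = 1 + 1/2 = 3/2
6 + 1/(3/2) = 6 + 2/3 = 20/3
4 + 1/(20/3) = 4 + 3/20 = 83/20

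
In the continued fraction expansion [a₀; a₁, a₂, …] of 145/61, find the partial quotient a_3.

145 ÷ 61 → quotient 2, remainder 23
61 ÷ 23 → quotient 2, remainder 15
23 ÷ 15 → quotient 1, remainder 8
15 ÷ 8 → quotient 1, remainder 7

1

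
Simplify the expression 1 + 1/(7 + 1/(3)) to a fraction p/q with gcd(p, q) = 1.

Collapse the nested fraction from the inside out:
Start with 3.
7 + 1/(3/1) = 7 + 1/3 = 22/3
1 + 1/(22/3) = 1 + 3/22 = 25/22

25/22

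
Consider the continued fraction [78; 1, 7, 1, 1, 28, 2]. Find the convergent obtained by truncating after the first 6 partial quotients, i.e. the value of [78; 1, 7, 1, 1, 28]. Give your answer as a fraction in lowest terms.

Start with 28.
1 + 1/(28/1) = 1 + 1/28 = 29/28
1 + 1/(29/28) = 1 + 28/29 = 57/29
7 + 1/(57/29) = 7 + 29/57 = 428/57
1 + 1/(428/57) = 1 + 57/428 = 485/428
78 + 1/(485/428) = 78 + 428/485 = 38258/485

38258/485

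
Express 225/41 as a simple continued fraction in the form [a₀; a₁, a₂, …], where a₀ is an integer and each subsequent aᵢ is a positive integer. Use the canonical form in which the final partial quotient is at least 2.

[5; 2, 20]

225 ÷ 41 → quotient 5, remainder 20
41 ÷ 20 → quotient 2, remainder 1
20 ÷ 1 → quotient 20, remainder 0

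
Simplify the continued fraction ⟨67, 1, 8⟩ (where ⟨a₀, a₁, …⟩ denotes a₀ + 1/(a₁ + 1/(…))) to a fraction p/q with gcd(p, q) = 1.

a_0 = 67: 67/1
a_1 = 1: 68/1
a_2 = 8: 611/9

611/9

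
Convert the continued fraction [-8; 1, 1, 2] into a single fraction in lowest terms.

-37/5

a_0 = -8: -8/1
a_1 = 1: -7/1
a_2 = 1: -15/2
a_3 = 2: -37/5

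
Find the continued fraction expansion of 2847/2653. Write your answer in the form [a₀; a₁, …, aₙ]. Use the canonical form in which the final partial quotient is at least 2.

⌊2847/2653⌋ = 1, remainder 194
⌊2653/194⌋ = 13, remainder 131
⌊194/131⌋ = 1, remainder 63
⌊131/63⌋ = 2, remainder 5
⌊63/5⌋ = 12, remainder 3
⌊5/3⌋ = 1, remainder 2
⌊3/2⌋ = 1, remainder 1
⌊2/1⌋ = 2, remainder 0

[1; 13, 1, 2, 12, 1, 1, 2]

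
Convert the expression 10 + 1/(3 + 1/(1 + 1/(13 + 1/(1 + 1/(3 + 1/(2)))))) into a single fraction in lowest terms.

Start with 2.
3 + 1/(2/1) = 3 + 1/2 = 7/2
1 + 1/(7/2) = 1 + 2/7 = 9/7
13 + 1/(9/7) = 13 + 7/9 = 124/9
1 + 1/(124/9) = 1 + 9/124 = 133/124
3 + 1/(133/124) = 3 + 124/133 = 523/133
10 + 1/(523/133) = 10 + 133/523 = 5363/523

5363/523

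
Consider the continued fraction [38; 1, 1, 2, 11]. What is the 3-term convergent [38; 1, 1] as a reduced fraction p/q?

77/2

Use the convergent recurrence hₖ = aₖ·hₖ₋₁ + hₖ₋₂ (and likewise for the denominators kₖ):
a_0 = 38: 38/1
a_1 = 1: 39/1
a_2 = 1: 77/2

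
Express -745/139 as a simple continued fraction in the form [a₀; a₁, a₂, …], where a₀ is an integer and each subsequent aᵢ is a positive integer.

[-6; 1, 1, 1, 3, 1, 1, 5]

Apply division with remainder until the remainder is 0:
-745 ÷ 139 → quotient -6, remainder 89
139 ÷ 89 → quotient 1, remainder 50
89 ÷ 50 → quotient 1, remainder 39
50 ÷ 39 → quotient 1, remainder 11
39 ÷ 11 → quotient 3, remainder 6
11 ÷ 6 → quotient 1, remainder 5
6 ÷ 5 → quotient 1, remainder 1
5 ÷ 1 → quotient 5, remainder 0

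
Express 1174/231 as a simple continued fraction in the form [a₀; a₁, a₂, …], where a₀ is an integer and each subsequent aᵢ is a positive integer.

Run the Euclidean algorithm, recording each quotient:
1174 = 5·231 + 19, so a_0 = 5
231 = 12·19 + 3, so a_1 = 12
19 = 6·3 + 1, so a_2 = 6
3 = 3·1 + 0, so a_3 = 3

[5; 12, 6, 3]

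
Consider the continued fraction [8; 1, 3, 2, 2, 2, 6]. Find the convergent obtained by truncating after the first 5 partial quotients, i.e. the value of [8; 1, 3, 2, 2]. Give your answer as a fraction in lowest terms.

Start with 2.
2 + 1/(2/1) = 2 + 1/2 = 5/2
3 + 1/(5/2) = 3 + 2/5 = 17/5
1 + 1/(17/5) = 1 + 5/17 = 22/17
8 + 1/(22/17) = 8 + 17/22 = 193/22

193/22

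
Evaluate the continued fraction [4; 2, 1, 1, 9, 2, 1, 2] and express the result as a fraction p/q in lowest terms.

Use the convergent recurrence hₖ = aₖ·hₖ₋₁ + hₖ₋₂ (and likewise for the denominators kₖ):
a_0 = 4: 4/1
a_1 = 2: 9/2
a_2 = 1: 13/3
a_3 = 1: 22/5
a_4 = 9: 211/48
a_5 = 2: 444/101
a_6 = 1: 655/149
a_7 = 2: 1754/399

1754/399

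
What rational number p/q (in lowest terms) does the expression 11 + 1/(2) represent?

23/2

Start with 2.
11 + 1/(2/1) = 11 + 1/2 = 23/2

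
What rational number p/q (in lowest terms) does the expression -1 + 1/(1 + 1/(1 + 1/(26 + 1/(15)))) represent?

a_0 = -1: -1/1
a_1 = 1: 0/1
a_2 = 1: -1/2
a_3 = 26: -26/53
a_4 = 15: -391/797

-391/797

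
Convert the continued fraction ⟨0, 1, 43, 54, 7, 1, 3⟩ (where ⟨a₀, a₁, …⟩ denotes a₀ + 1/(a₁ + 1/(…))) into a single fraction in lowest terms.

Use the convergent recurrence hₖ = aₖ·hₖ₋₁ + hₖ₋₂ (and likewise for the denominators kₖ):
a_0 = 0: 0/1
a_1 = 1: 1/1
a_2 = 43: 43/44
a_3 = 54: 2323/2377
a_4 = 7: 16304/16683
a_5 = 1: 18627/19060
a_6 = 3: 72185/73863

72185/73863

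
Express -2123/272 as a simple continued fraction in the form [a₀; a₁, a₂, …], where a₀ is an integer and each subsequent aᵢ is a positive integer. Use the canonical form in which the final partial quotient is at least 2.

[-8; 5, 7, 1, 1, 3]

-2123 = -8·272 + 53, so a_0 = -8
272 = 5·53 + 7, so a_1 = 5
53 = 7·7 + 4, so a_2 = 7
7 = 1·4 + 3, so a_3 = 1
4 = 1·3 + 1, so a_4 = 1
3 = 3·1 + 0, so a_5 = 3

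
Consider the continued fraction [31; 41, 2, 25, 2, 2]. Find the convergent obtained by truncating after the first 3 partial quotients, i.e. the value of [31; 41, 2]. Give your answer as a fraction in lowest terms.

2575/83

a_0 = 31: 31/1
a_1 = 41: 1272/41
a_2 = 2: 2575/83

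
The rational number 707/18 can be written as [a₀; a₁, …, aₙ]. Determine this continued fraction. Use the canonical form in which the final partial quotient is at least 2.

Run the Euclidean algorithm, recording each quotient:
⌊707/18⌋ = 39, remainder 5
⌊18/5⌋ = 3, remainder 3
⌊5/3⌋ = 1, remainder 2
⌊3/2⌋ = 1, remainder 1
⌊2/1⌋ = 2, remainder 0

[39; 3, 1, 1, 2]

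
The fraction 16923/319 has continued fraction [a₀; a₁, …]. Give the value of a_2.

⌊16923/319⌋ = 53, remainder 16
⌊319/16⌋ = 19, remainder 15
⌊16/15⌋ = 1, remainder 1

1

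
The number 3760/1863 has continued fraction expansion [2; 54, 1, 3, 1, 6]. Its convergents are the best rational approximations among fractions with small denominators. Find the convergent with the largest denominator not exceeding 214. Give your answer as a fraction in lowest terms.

111/55

a_0 = 2: 2/1  (≤ bound)
a_1 = 54: 109/54  (≤ bound)
a_2 = 1: 111/55  (≤ bound)
a_3 = 3: 442/219  (> 214, stop)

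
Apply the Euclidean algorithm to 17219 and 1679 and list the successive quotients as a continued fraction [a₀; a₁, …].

Apply division with remainder until the remainder is 0:
⌊17219/1679⌋ = 10, remainder 429
⌊1679/429⌋ = 3, remainder 392
⌊429/392⌋ = 1, remainder 37
⌊392/37⌋ = 10, remainder 22
⌊37/22⌋ = 1, remainder 15
⌊22/15⌋ = 1, remainder 7
⌊15/7⌋ = 2, remainder 1
⌊7/1⌋ = 7, remainder 0

[10; 3, 1, 10, 1, 1, 2, 7]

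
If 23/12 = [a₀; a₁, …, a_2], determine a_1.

23 ÷ 12 → quotient 1, remainder 11
12 ÷ 11 → quotient 1, remainder 1

1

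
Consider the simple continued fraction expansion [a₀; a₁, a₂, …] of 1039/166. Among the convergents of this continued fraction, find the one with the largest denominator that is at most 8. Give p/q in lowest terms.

25/4

List convergents until the denominator exceeds the bound:
a_0 = 6: 6/1  (≤ bound)
a_1 = 3: 19/3  (≤ bound)
a_2 = 1: 25/4  (≤ bound)
a_3 = 6: 169/27  (> 8, stop)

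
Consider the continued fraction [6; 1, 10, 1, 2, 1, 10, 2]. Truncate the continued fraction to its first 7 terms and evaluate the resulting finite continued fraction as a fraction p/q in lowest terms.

a_0 = 6: 6/1
a_1 = 1: 7/1
a_2 = 10: 76/11
a_3 = 1: 83/12
a_4 = 2: 242/35
a_5 = 1: 325/47
a_6 = 10: 3492/505

3492/505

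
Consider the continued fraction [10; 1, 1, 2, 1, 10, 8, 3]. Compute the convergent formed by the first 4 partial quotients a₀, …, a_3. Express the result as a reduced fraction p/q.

53/5

Start with 2.
1 + 1/(2/1) = 1 + 1/2 = 3/2
1 + 1/(3/2) = 1 + 2/3 = 5/3
10 + 1/(5/3) = 10 + 3/5 = 53/5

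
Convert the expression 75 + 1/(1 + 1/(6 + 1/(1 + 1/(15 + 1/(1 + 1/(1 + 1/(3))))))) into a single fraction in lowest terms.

69880/921

Start with 3.
1 + 1/(3/1) = 1 + 1/3 = 4/3
1 + 1/(4/3) = 1 + 3/4 = 7/4
15 + 1/(7/4) = 15 + 4/7 = 109/7
1 + 1/(109/7) = 1 + 7/109 = 116/109
6 + 1/(116/109) = 6 + 109/116 = 805/116
1 + 1/(805/116) = 1 + 116/805 = 921/805
75 + 1/(921/805) = 75 + 805/921 = 69880/921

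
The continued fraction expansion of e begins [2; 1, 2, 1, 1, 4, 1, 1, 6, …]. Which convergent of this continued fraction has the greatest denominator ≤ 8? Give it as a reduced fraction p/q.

19/7

a_0 = 2: 2/1  (≤ bound)
a_1 = 1: 3/1  (≤ bound)
a_2 = 2: 8/3  (≤ bound)
a_3 = 1: 11/4  (≤ bound)
a_4 = 1: 19/7  (≤ bound)
a_5 = 4: 87/32  (> 8, stop)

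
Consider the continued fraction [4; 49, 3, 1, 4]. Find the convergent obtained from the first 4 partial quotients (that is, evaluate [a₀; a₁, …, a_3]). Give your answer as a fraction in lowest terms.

792/197

Use the convergent recurrence hₖ = aₖ·hₖ₋₁ + hₖ₋₂ (and likewise for the denominators kₖ):
a_0 = 4: 4/1
a_1 = 49: 197/49
a_2 = 3: 595/148
a_3 = 1: 792/197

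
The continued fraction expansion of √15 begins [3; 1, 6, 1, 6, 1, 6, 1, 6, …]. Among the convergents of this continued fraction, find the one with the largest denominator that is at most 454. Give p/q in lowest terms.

a_0 = 3: 3/1  (≤ bound)
a_1 = 1: 4/1  (≤ bound)
a_2 = 6: 27/7  (≤ bound)
a_3 = 1: 31/8  (≤ bound)
a_4 = 6: 213/55  (≤ bound)
a_5 = 1: 244/63  (≤ bound)
a_6 = 6: 1677/433  (≤ bound)
a_7 = 1: 1921/496  (> 454, stop)

1677/433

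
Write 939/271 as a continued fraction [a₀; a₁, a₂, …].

[3; 2, 6, 1, 1, 1, 2, 2]

Repeatedly divide and take the remainder:
939 ÷ 271 → quotient 3, remainder 126
271 ÷ 126 → quotient 2, remainder 19
126 ÷ 19 → quotient 6, remainder 12
19 ÷ 12 → quotient 1, remainder 7
12 ÷ 7 → quotient 1, remainder 5
7 ÷ 5 → quotient 1, remainder 2
5 ÷ 2 → quotient 2, remainder 1
2 ÷ 1 → quotient 2, remainder 0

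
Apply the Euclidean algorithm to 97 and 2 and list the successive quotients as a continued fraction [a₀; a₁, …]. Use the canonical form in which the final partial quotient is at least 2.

[48; 2]

Repeatedly divide and take the remainder:
97 = 48·2 + 1, so a_0 = 48
2 = 2·1 + 0, so a_1 = 2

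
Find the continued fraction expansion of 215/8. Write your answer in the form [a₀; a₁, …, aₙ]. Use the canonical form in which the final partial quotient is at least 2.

Run the Euclidean algorithm, recording each quotient:
215 ÷ 8 → quotient 26, remainder 7
8 ÷ 7 → quotient 1, remainder 1
7 ÷ 1 → quotient 7, remainder 0

[26; 1, 7]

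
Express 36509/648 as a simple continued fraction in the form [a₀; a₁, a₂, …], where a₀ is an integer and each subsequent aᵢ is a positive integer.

[56; 2, 1, 13, 1, 2, 1, 3]

36509 ÷ 648 → quotient 56, remainder 221
648 ÷ 221 → quotient 2, remainder 206
221 ÷ 206 → quotient 1, remainder 15
206 ÷ 15 → quotient 13, remainder 11
15 ÷ 11 → quotient 1, remainder 4
11 ÷ 4 → quotient 2, remainder 3
4 ÷ 3 → quotient 1, remainder 1
3 ÷ 1 → quotient 3, remainder 0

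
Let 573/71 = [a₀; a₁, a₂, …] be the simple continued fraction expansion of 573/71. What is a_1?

573 ÷ 71 → quotient 8, remainder 5
71 ÷ 5 → quotient 14, remainder 1

14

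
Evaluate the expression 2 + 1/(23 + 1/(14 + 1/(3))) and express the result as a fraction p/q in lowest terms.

2027/992

Work from the innermost term outward:
Start with 3.
14 + 1/(3/1) = 14 + 1/3 = 43/3
23 + 1/(43/3) = 23 + 3/43 = 992/43
2 + 1/(992/43) = 2 + 43/992 = 2027/992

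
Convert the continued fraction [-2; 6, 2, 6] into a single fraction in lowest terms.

Work from the innermost term outward:
Start with 6.
2 + 1/(6/1) = 2 + 1/6 = 13/6
6 + 1/(13/6) = 6 + 6/13 = 84/13
-2 + 1/(84/13) = -2 + 13/84 = -155/84

-155/84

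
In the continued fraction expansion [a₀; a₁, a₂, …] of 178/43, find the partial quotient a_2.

6

Apply division with remainder until the remainder is 0:
178 ÷ 43 → quotient 4, remainder 6
43 ÷ 6 → quotient 7, remainder 1
6 ÷ 1 → quotient 6, remainder 0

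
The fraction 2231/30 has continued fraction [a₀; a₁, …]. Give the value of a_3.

2231 = 74·30 + 11, so a_0 = 74
30 = 2·11 + 8, so a_1 = 2
11 = 1·8 + 3, so a_2 = 1
8 = 2·3 + 2, so a_3 = 2

2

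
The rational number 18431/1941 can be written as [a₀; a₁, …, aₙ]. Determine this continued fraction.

[9; 2, 56, 1, 1, 2, 3]

Run the Euclidean algorithm, recording each quotient:
⌊18431/1941⌋ = 9, remainder 962
⌊1941/962⌋ = 2, remainder 17
⌊962/17⌋ = 56, remainder 10
⌊17/10⌋ = 1, remainder 7
⌊10/7⌋ = 1, remainder 3
⌊7/3⌋ = 2, remainder 1
⌊3/1⌋ = 3, remainder 0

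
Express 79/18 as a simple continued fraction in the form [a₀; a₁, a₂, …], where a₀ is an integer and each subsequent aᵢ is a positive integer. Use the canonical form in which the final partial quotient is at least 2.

[4; 2, 1, 1, 3]

⌊79/18⌋ = 4, remainder 7
⌊18/7⌋ = 2, remainder 4
⌊7/4⌋ = 1, remainder 3
⌊4/3⌋ = 1, remainder 1
⌊3/1⌋ = 3, remainder 0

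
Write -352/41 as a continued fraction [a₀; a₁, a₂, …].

[-9; 2, 2, 2, 3]

Apply division with remainder until the remainder is 0:
⌊-352/41⌋ = -9, remainder 17
⌊41/17⌋ = 2, remainder 7
⌊17/7⌋ = 2, remainder 3
⌊7/3⌋ = 2, remainder 1
⌊3/1⌋ = 3, remainder 0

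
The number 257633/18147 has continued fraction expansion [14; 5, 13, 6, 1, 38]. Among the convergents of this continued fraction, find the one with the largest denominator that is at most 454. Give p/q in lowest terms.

5693/401

List convergents until the denominator exceeds the bound:
a_0 = 14: 14/1  (≤ bound)
a_1 = 5: 71/5  (≤ bound)
a_2 = 13: 937/66  (≤ bound)
a_3 = 6: 5693/401  (≤ bound)
a_4 = 1: 6630/467  (> 454, stop)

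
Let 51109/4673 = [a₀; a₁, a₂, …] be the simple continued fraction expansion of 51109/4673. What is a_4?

8

51109 = 10·4673 + 4379, so a_0 = 10
4673 = 1·4379 + 294, so a_1 = 1
4379 = 14·294 + 263, so a_2 = 14
294 = 1·263 + 31, so a_3 = 1
263 = 8·31 + 15, so a_4 = 8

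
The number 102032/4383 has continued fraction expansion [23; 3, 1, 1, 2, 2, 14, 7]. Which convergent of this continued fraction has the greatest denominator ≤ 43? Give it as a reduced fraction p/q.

List convergents until the denominator exceeds the bound:
a_0 = 23: 23/1  (≤ bound)
a_1 = 3: 70/3  (≤ bound)
a_2 = 1: 93/4  (≤ bound)
a_3 = 1: 163/7  (≤ bound)
a_4 = 2: 419/18  (≤ bound)
a_5 = 2: 1001/43  (≤ bound)
a_6 = 14: 14433/620  (> 43, stop)

1001/43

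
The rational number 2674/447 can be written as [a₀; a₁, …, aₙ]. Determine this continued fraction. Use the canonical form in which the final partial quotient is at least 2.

2674 ÷ 447 → quotient 5, remainder 439
447 ÷ 439 → quotient 1, remainder 8
439 ÷ 8 → quotient 54, remainder 7
8 ÷ 7 → quotient 1, remainder 1
7 ÷ 1 → quotient 7, remainder 0

[5; 1, 54, 1, 7]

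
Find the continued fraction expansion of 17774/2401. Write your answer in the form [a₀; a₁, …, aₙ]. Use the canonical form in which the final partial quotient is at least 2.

17774 = 7·2401 + 967, so a_0 = 7
2401 = 2·967 + 467, so a_1 = 2
967 = 2·467 + 33, so a_2 = 2
467 = 14·33 + 5, so a_3 = 14
33 = 6·5 + 3, so a_4 = 6
5 = 1·3 + 2, so a_5 = 1
3 = 1·2 + 1, so a_6 = 1
2 = 2·1 + 0, so a_7 = 2

[7; 2, 2, 14, 6, 1, 1, 2]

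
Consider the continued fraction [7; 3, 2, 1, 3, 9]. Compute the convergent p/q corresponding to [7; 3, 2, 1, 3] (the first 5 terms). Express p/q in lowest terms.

a_0 = 7: 7/1
a_1 = 3: 22/3
a_2 = 2: 51/7
a_3 = 1: 73/10
a_4 = 3: 270/37

270/37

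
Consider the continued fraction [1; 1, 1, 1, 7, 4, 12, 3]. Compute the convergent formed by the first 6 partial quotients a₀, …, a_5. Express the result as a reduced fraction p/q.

157/95

Compute successive convergents:
a_0 = 1: 1/1
a_1 = 1: 2/1
a_2 = 1: 3/2
a_3 = 1: 5/3
a_4 = 7: 38/23
a_5 = 4: 157/95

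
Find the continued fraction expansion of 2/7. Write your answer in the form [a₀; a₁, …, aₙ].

2 ÷ 7 → quotient 0, remainder 2
7 ÷ 2 → quotient 3, remainder 1
2 ÷ 1 → quotient 2, remainder 0

[0; 3, 2]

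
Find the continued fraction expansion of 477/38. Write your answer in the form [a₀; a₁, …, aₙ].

477 ÷ 38 → quotient 12, remainder 21
38 ÷ 21 → quotient 1, remainder 17
21 ÷ 17 → quotient 1, remainder 4
17 ÷ 4 → quotient 4, remainder 1
4 ÷ 1 → quotient 4, remainder 0

[12; 1, 1, 4, 4]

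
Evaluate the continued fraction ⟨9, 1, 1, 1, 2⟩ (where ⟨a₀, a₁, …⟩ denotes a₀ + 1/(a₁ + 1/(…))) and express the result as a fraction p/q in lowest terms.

77/8

Start with 2.
1 + 1/(2/1) = 1 + 1/2 = 3/2
1 + 1/(3/2) = 1 + 2/3 = 5/3
1 + 1/(5/3) = 1 + 3/5 = 8/5
9 + 1/(8/5) = 9 + 5/8 = 77/8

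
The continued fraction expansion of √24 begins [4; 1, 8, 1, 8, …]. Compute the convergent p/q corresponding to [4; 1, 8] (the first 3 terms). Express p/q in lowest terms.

a_0 = 4: 4/1
a_1 = 1: 5/1
a_2 = 8: 44/9

44/9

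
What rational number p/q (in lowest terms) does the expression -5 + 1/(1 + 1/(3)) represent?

Work from the innermost term outward:
Start with 3.
1 + 1/(3/1) = 1 + 1/3 = 4/3
-5 + 1/(4/3) = -5 + 3/4 = -17/4

-17/4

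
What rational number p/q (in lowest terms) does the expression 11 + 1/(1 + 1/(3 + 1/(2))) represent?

Compute successive convergents:
a_0 = 11: 11/1
a_1 = 1: 12/1
a_2 = 3: 47/4
a_3 = 2: 106/9

106/9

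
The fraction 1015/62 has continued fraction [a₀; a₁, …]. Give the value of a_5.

2

⌊1015/62⌋ = 16, remainder 23
⌊62/23⌋ = 2, remainder 16
⌊23/16⌋ = 1, remainder 7
⌊16/7⌋ = 2, remainder 2
⌊7/2⌋ = 3, remainder 1
⌊2/1⌋ = 2, remainder 0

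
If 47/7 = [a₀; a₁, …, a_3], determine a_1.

Run the Euclidean algorithm, recording each quotient:
⌊47/7⌋ = 6, remainder 5
⌊7/5⌋ = 1, remainder 2

1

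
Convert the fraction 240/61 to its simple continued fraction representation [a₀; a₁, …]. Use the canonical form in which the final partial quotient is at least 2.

[3; 1, 14, 4]

240 = 3·61 + 57, so a_0 = 3
61 = 1·57 + 4, so a_1 = 1
57 = 14·4 + 1, so a_2 = 14
4 = 4·1 + 0, so a_3 = 4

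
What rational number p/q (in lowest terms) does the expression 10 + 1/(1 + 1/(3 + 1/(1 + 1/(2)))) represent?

151/14

Build up convergents one term at a time:
a_0 = 10: 10/1
a_1 = 1: 11/1
a_2 = 3: 43/4
a_3 = 1: 54/5
a_4 = 2: 151/14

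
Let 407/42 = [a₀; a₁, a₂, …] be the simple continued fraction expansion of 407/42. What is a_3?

Repeatedly divide and take the remainder:
407 ÷ 42 → quotient 9, remainder 29
42 ÷ 29 → quotient 1, remainder 13
29 ÷ 13 → quotient 2, remainder 3
13 ÷ 3 → quotient 4, remainder 1

4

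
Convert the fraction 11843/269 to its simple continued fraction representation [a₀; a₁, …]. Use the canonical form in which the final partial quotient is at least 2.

[44; 38, 2, 3]

Apply division with remainder until the remainder is 0:
11843 ÷ 269 → quotient 44, remainder 7
269 ÷ 7 → quotient 38, remainder 3
7 ÷ 3 → quotient 2, remainder 1
3 ÷ 1 → quotient 3, remainder 0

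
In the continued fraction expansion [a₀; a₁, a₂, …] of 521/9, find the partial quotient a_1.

⌊521/9⌋ = 57, remainder 8
⌊9/8⌋ = 1, remainder 1

1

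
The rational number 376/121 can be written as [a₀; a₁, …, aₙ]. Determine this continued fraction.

[3; 9, 3, 4]

⌊376/121⌋ = 3, remainder 13
⌊121/13⌋ = 9, remainder 4
⌊13/4⌋ = 3, remainder 1
⌊4/1⌋ = 4, remainder 0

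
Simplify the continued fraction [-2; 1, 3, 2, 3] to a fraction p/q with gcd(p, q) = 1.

a_0 = -2: -2/1
a_1 = 1: -1/1
a_2 = 3: -5/4
a_3 = 2: -11/9
a_4 = 3: -38/31

-38/31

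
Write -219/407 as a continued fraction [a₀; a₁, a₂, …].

[-1; 2, 6, 15, 2]

Apply division with remainder until the remainder is 0:
-219 = -1·407 + 188, so a_0 = -1
407 = 2·188 + 31, so a_1 = 2
188 = 6·31 + 2, so a_2 = 6
31 = 15·2 + 1, so a_3 = 15
2 = 2·1 + 0, so a_4 = 2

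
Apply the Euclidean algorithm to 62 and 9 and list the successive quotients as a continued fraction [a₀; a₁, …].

Repeatedly divide and take the remainder:
62 ÷ 9 → quotient 6, remainder 8
9 ÷ 8 → quotient 1, remainder 1
8 ÷ 1 → quotient 8, remainder 0

[6; 1, 8]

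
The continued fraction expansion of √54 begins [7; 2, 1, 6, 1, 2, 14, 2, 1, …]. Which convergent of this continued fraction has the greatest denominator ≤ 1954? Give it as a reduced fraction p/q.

a_0 = 7: 7/1  (≤ bound)
a_1 = 2: 15/2  (≤ bound)
a_2 = 1: 22/3  (≤ bound)
a_3 = 6: 147/20  (≤ bound)
a_4 = 1: 169/23  (≤ bound)
a_5 = 2: 485/66  (≤ bound)
a_6 = 14: 6959/947  (≤ bound)
a_7 = 2: 14403/1960  (> 1954, stop)

6959/947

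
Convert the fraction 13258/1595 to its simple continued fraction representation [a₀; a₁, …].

[8; 3, 4, 1, 13, 2, 3]

Run the Euclidean algorithm, recording each quotient:
13258 = 8·1595 + 498, so a_0 = 8
1595 = 3·498 + 101, so a_1 = 3
498 = 4·101 + 94, so a_2 = 4
101 = 1·94 + 7, so a_3 = 1
94 = 13·7 + 3, so a_4 = 13
7 = 2·3 + 1, so a_5 = 2
3 = 3·1 + 0, so a_6 = 3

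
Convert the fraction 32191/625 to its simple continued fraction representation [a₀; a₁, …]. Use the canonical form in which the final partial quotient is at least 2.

[51; 1, 1, 44, 7]

⌊32191/625⌋ = 51, remainder 316
⌊625/316⌋ = 1, remainder 309
⌊316/309⌋ = 1, remainder 7
⌊309/7⌋ = 44, remainder 1
⌊7/1⌋ = 7, remainder 0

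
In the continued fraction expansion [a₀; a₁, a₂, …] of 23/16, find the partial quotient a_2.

⌊23/16⌋ = 1, remainder 7
⌊16/7⌋ = 2, remainder 2
⌊7/2⌋ = 3, remainder 1

3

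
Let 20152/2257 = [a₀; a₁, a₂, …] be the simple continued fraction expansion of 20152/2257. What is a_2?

13

Run the Euclidean algorithm, recording each quotient:
20152 ÷ 2257 → quotient 8, remainder 2096
2257 ÷ 2096 → quotient 1, remainder 161
2096 ÷ 161 → quotient 13, remainder 3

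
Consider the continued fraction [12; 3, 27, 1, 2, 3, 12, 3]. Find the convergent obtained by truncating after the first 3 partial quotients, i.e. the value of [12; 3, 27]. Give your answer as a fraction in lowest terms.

1011/82

Start with 27.
3 + 1/(27/1) = 3 + 1/27 = 82/27
12 + 1/(82/27) = 12 + 27/82 = 1011/82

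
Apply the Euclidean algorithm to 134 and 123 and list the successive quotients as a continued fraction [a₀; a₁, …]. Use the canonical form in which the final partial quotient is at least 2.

[1; 11, 5, 2]

134 = 1·123 + 11, so a_0 = 1
123 = 11·11 + 2, so a_1 = 11
11 = 5·2 + 1, so a_2 = 5
2 = 2·1 + 0, so a_3 = 2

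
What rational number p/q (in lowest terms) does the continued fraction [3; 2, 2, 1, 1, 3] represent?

147/43

a_0 = 3: 3/1
a_1 = 2: 7/2
a_2 = 2: 17/5
a_3 = 1: 24/7
a_4 = 1: 41/12
a_5 = 3: 147/43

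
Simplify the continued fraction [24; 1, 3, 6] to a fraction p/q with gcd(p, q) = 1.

a_0 = 24: 24/1
a_1 = 1: 25/1
a_2 = 3: 99/4
a_3 = 6: 619/25

619/25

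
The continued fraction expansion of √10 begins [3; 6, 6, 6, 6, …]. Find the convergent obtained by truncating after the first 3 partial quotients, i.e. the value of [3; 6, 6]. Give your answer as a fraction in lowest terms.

Start with 6.
6 + 1/(6/1) = 6 + 1/6 = 37/6
3 + 1/(37/6) = 3 + 6/37 = 117/37

117/37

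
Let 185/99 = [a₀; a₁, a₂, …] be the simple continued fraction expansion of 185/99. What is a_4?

Run the Euclidean algorithm, recording each quotient:
185 = 1·99 + 86, so a_0 = 1
99 = 1·86 + 13, so a_1 = 1
86 = 6·13 + 8, so a_2 = 6
13 = 1·8 + 5, so a_3 = 1
8 = 1·5 + 3, so a_4 = 1

1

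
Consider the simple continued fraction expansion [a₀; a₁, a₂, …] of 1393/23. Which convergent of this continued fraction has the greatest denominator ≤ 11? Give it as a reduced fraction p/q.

a_0 = 60: 60/1  (≤ bound)
a_1 = 1: 61/1  (≤ bound)
a_2 = 1: 121/2  (≤ bound)
a_3 = 3: 424/7  (≤ bound)
a_4 = 3: 1393/23  (> 11, stop)

424/7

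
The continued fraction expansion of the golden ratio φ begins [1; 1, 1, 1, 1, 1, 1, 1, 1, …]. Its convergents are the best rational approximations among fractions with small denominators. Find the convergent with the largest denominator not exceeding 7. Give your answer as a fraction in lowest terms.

a_0 = 1: 1/1  (≤ bound)
a_1 = 1: 2/1  (≤ bound)
a_2 = 1: 3/2  (≤ bound)
a_3 = 1: 5/3  (≤ bound)
a_4 = 1: 8/5  (≤ bound)
a_5 = 1: 13/8  (> 7, stop)

8/5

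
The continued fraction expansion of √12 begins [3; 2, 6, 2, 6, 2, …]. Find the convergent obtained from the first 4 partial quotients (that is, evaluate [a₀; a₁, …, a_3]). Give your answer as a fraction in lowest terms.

97/28

Start with 2.
6 + 1/(2/1) = 6 + 1/2 = 13/2
2 + 1/(13/2) = 2 + 2/13 = 28/13
3 + 1/(28/13) = 3 + 13/28 = 97/28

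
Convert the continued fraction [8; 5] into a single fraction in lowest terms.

41/5

Start with 5.
8 + 1/(5/1) = 8 + 1/5 = 41/5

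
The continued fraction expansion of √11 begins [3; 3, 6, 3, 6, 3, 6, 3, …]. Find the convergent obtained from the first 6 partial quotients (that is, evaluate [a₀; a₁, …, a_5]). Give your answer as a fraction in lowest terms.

3970/1197

Start with 3.
6 + 1/(3/1) = 6 + 1/3 = 19/3
3 + 1/(19/3) = 3 + 3/19 = 60/19
6 + 1/(60/19) = 6 + 19/60 = 379/60
3 + 1/(379/60) = 3 + 60/379 = 1197/379
3 + 1/(1197/379) = 3 + 379/1197 = 3970/1197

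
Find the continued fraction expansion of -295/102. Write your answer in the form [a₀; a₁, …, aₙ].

-295 ÷ 102 → quotient -3, remainder 11
102 ÷ 11 → quotient 9, remainder 3
11 ÷ 3 → quotient 3, remainder 2
3 ÷ 2 → quotient 1, remainder 1
2 ÷ 1 → quotient 2, remainder 0

[-3; 9, 3, 1, 2]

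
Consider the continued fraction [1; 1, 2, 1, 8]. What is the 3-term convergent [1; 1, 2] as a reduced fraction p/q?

5/3

Start with 2.
1 + 1/(2/1) = 1 + 1/2 = 3/2
1 + 1/(3/2) = 1 + 2/3 = 5/3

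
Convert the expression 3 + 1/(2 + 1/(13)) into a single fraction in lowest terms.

Compute successive convergents:
a_0 = 3: 3/1
a_1 = 2: 7/2
a_2 = 13: 94/27

94/27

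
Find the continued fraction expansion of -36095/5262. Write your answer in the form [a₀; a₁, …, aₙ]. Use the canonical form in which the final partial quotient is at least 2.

[-7; 7, 8, 3, 3, 2, 1, 2]

Repeatedly divide and take the remainder:
⌊-36095/5262⌋ = -7, remainder 739
⌊5262/739⌋ = 7, remainder 89
⌊739/89⌋ = 8, remainder 27
⌊89/27⌋ = 3, remainder 8
⌊27/8⌋ = 3, remainder 3
⌊8/3⌋ = 2, remainder 2
⌊3/2⌋ = 1, remainder 1
⌊2/1⌋ = 2, remainder 0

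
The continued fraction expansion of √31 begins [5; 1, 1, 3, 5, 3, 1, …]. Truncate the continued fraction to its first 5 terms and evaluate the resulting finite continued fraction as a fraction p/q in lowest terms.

206/37

a_0 = 5: 5/1
a_1 = 1: 6/1
a_2 = 1: 11/2
a_3 = 3: 39/7
a_4 = 5: 206/37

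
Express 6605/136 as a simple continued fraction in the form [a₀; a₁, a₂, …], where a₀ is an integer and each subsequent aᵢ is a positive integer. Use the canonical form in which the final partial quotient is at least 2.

⌊6605/136⌋ = 48, remainder 77
⌊136/77⌋ = 1, remainder 59
⌊77/59⌋ = 1, remainder 18
⌊59/18⌋ = 3, remainder 5
⌊18/5⌋ = 3, remainder 3
⌊5/3⌋ = 1, remainder 2
⌊3/2⌋ = 1, remainder 1
⌊2/1⌋ = 2, remainder 0

[48; 1, 1, 3, 3, 1, 1, 2]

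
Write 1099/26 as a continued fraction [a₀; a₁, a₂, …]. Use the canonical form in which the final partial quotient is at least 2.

[42; 3, 1, 2, 2]

⌊1099/26⌋ = 42, remainder 7
⌊26/7⌋ = 3, remainder 5
⌊7/5⌋ = 1, remainder 2
⌊5/2⌋ = 2, remainder 1
⌊2/1⌋ = 2, remainder 0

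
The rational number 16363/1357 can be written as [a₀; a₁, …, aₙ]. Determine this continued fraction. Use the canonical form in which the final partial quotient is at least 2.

[12; 17, 5, 1, 1, 1, 4]

16363 = 12·1357 + 79, so a_0 = 12
1357 = 17·79 + 14, so a_1 = 17
79 = 5·14 + 9, so a_2 = 5
14 = 1·9 + 5, so a_3 = 1
9 = 1·5 + 4, so a_4 = 1
5 = 1·4 + 1, so a_5 = 1
4 = 4·1 + 0, so a_6 = 4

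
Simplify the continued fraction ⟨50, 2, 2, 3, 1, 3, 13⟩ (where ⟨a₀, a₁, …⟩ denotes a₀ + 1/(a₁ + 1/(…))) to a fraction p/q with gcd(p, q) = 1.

Start with 13.
3 + 1/(13/1) = 3 + 1/13 = 40/13
1 + 1/(40/13) = 1 + 13/40 = 53/40
3 + 1/(53/40) = 3 + 40/53 = 199/53
2 + 1/(199/53) = 2 + 53/199 = 451/199
2 + 1/(451/199) = 2 + 199/451 = 1101/451
50 + 1/(1101/451) = 50 + 451/1101 = 55501/1101

55501/1101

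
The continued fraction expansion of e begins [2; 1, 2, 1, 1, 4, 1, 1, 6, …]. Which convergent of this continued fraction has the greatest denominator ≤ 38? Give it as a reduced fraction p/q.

a_0 = 2: 2/1  (≤ bound)
a_1 = 1: 3/1  (≤ bound)
a_2 = 2: 8/3  (≤ bound)
a_3 = 1: 11/4  (≤ bound)
a_4 = 1: 19/7  (≤ bound)
a_5 = 4: 87/32  (≤ bound)
a_6 = 1: 106/39  (> 38, stop)

87/32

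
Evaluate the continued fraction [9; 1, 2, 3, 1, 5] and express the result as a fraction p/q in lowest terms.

727/75

Start with 5.
1 + 1/(5/1) = 1 + 1/5 = 6/5
3 + 1/(6/5) = 3 + 5/6 = 23/6
2 + 1/(23/6) = 2 + 6/23 = 52/23
1 + 1/(52/23) = 1 + 23/52 = 75/52
9 + 1/(75/52) = 9 + 52/75 = 727/75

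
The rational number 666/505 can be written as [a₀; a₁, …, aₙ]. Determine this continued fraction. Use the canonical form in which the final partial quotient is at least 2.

666 = 1·505 + 161, so a_0 = 1
505 = 3·161 + 22, so a_1 = 3
161 = 7·22 + 7, so a_2 = 7
22 = 3·7 + 1, so a_3 = 3
7 = 7·1 + 0, so a_4 = 7

[1; 3, 7, 3, 7]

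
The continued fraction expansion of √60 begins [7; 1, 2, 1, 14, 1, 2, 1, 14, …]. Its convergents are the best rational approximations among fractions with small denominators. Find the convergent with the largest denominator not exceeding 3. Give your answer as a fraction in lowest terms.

23/3

List convergents until the denominator exceeds the bound:
a_0 = 7: 7/1  (≤ bound)
a_1 = 1: 8/1  (≤ bound)
a_2 = 2: 23/3  (≤ bound)
a_3 = 1: 31/4  (> 3, stop)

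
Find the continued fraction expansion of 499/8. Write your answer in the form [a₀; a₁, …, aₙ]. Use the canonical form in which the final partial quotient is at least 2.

[62; 2, 1, 2]

Run the Euclidean algorithm, recording each quotient:
⌊499/8⌋ = 62, remainder 3
⌊8/3⌋ = 2, remainder 2
⌊3/2⌋ = 1, remainder 1
⌊2/1⌋ = 2, remainder 0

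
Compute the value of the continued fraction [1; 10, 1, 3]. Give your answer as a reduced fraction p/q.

Start with 3.
1 + 1/(3/1) = 1 + 1/3 = 4/3
10 + 1/(4/3) = 10 + 3/4 = 43/4
1 + 1/(43/4) = 1 + 4/43 = 47/43

47/43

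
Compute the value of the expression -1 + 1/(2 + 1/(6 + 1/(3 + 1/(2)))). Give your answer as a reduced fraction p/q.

a_0 = -1: -1/1
a_1 = 2: -1/2
a_2 = 6: -7/13
a_3 = 3: -22/41
a_4 = 2: -51/95

-51/95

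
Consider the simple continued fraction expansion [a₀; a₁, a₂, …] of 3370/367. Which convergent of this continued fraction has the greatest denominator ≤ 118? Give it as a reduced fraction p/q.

1056/115

a_0 = 9: 9/1  (≤ bound)
a_1 = 5: 46/5  (≤ bound)
a_2 = 2: 101/11  (≤ bound)
a_3 = 10: 1056/115  (≤ bound)
a_4 = 1: 1157/126  (> 118, stop)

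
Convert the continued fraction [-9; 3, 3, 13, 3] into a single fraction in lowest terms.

Start with 3.
13 + 1/(3/1) = 13 + 1/3 = 40/3
3 + 1/(40/3) = 3 + 3/40 = 123/40
3 + 1/(123/40) = 3 + 40/123 = 409/123
-9 + 1/(409/123) = -9 + 123/409 = -3558/409

-3558/409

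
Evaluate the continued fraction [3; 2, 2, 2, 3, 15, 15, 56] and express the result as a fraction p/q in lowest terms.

Collapse the nested fraction from the inside out:
Start with 56.
15 + 1/(56/1) = 15 + 1/56 = 841/56
15 + 1/(841/56) = 15 + 56/841 = 12671/841
3 + 1/(12671/841) = 3 + 841/12671 = 38854/12671
2 + 1/(38854/12671) = 2 + 12671/38854 = 90379/38854
2 + 1/(90379/38854) = 2 + 38854/90379 = 219612/90379
2 + 1/(219612/90379) = 2 + 90379/219612 = 529603/219612
3 + 1/(529603/219612) = 3 + 219612/529603 = 1808421/529603

1808421/529603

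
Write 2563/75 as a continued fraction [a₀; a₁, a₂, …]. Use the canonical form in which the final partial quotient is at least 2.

Run the Euclidean algorithm, recording each quotient:
⌊2563/75⌋ = 34, remainder 13
⌊75/13⌋ = 5, remainder 10
⌊13/10⌋ = 1, remainder 3
⌊10/3⌋ = 3, remainder 1
⌊3/1⌋ = 3, remainder 0

[34; 5, 1, 3, 3]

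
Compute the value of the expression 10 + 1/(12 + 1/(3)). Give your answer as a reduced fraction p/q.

Use the convergent recurrence hₖ = aₖ·hₖ₋₁ + hₖ₋₂ (and likewise for the denominators kₖ):
a_0 = 10: 10/1
a_1 = 12: 121/12
a_2 = 3: 373/37

373/37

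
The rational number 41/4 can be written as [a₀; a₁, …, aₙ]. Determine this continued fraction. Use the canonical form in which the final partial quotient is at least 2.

[10; 4]

Run the Euclidean algorithm, recording each quotient:
41 ÷ 4 → quotient 10, remainder 1
4 ÷ 1 → quotient 4, remainder 0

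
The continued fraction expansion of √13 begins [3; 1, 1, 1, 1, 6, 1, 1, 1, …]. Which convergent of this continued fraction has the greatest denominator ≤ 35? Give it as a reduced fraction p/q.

List convergents until the denominator exceeds the bound:
a_0 = 3: 3/1  (≤ bound)
a_1 = 1: 4/1  (≤ bound)
a_2 = 1: 7/2  (≤ bound)
a_3 = 1: 11/3  (≤ bound)
a_4 = 1: 18/5  (≤ bound)
a_5 = 6: 119/33  (≤ bound)
a_6 = 1: 137/38  (> 35, stop)

119/33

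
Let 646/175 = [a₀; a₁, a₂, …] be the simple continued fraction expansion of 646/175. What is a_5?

Run the Euclidean algorithm, recording each quotient:
646 = 3·175 + 121, so a_0 = 3
175 = 1·121 + 54, so a_1 = 1
121 = 2·54 + 13, so a_2 = 2
54 = 4·13 + 2, so a_3 = 4
13 = 6·2 + 1, so a_4 = 6
2 = 2·1 + 0, so a_5 = 2

2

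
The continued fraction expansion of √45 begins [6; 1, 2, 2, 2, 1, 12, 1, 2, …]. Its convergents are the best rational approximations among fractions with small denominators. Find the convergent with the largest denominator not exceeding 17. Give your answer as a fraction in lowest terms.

List convergents until the denominator exceeds the bound:
a_0 = 6: 6/1  (≤ bound)
a_1 = 1: 7/1  (≤ bound)
a_2 = 2: 20/3  (≤ bound)
a_3 = 2: 47/7  (≤ bound)
a_4 = 2: 114/17  (≤ bound)
a_5 = 1: 161/24  (> 17, stop)

114/17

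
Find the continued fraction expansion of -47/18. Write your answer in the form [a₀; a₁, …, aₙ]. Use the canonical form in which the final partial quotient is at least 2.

Apply division with remainder until the remainder is 0:
-47 = -3·18 + 7, so a_0 = -3
18 = 2·7 + 4, so a_1 = 2
7 = 1·4 + 3, so a_2 = 1
4 = 1·3 + 1, so a_3 = 1
3 = 3·1 + 0, so a_4 = 3

[-3; 2, 1, 1, 3]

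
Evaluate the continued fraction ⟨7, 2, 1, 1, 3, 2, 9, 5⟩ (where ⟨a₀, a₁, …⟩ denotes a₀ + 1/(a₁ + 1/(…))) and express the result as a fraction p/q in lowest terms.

Start with 5.
9 + 1/(5/1) = 9 + 1/5 = 46/5
2 + 1/(46/5) = 2 + 5/46 = 97/46
3 + 1/(97/46) = 3 + 46/97 = 337/97
1 + 1/(337/97) = 1 + 97/337 = 434/337
1 + 1/(434/337) = 1 + 337/434 = 771/434
2 + 1/(771/434) = 2 + 434/771 = 1976/771
7 + 1/(1976/771) = 7 + 771/1976 = 14603/1976

14603/1976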